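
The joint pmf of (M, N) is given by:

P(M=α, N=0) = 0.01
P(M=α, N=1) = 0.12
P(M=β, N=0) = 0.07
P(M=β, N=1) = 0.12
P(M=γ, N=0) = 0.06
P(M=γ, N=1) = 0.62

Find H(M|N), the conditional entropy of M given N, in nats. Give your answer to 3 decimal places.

Marginals: p(M) = (0.1300, 0.1900, 0.6800), p(N) = (0.1400, 0.8600).
H(M|N) = Σ p(N) · H(M|N=·).
  N=0: p=0.1400, H(M|N=0) = 0.8982
  N=1: p=0.8600, H(M|N=1) = 0.7855
Weighted sum = 0.801 nats.

0.801 nats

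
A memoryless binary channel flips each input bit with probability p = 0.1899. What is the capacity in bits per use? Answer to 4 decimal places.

0.2987 bits

Binary symmetric channel: C = 1 − h₂(ε) where h₂ is the binary entropy function.
h₂(0.1899) = −0.1899·log₂0.1899 − 0.8101·log₂0.8101 = 0.7013.
C = 1 − 0.7013 = 0.2987 bits per channel use.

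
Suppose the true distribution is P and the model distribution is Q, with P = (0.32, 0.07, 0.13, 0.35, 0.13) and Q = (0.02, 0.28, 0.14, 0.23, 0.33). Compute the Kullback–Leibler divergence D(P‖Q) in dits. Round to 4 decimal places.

D(P‖Q) = Σ p·log₁₀(p/q).
  0.32·log₁₀(0.32/0.02) = 0.38532
  0.07·log₁₀(0.07/0.28) = -0.04214
  0.13·log₁₀(0.13/0.14) = -0.00418
  0.35·log₁₀(0.35/0.23) = 0.06382
  0.13·log₁₀(0.13/0.33) = -0.05259
D(P‖Q) = 0.3502 dits.

0.3502 dits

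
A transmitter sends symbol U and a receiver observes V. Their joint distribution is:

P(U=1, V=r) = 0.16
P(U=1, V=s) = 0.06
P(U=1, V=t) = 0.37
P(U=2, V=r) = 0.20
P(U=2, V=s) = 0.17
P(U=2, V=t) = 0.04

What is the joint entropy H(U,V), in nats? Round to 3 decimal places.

H(U,V) = −Σ p(x,y)·ln p(x,y) over all 6 cells.
  cell (1,r): −0.16·ln0.16 = 0.2932
  cell (1,s): −0.06·ln0.06 = 0.1688
  cell (1,t): −0.37·ln0.37 = 0.3679
  cell (2,r): −0.20·ln0.20 = 0.3219
  cell (2,s): −0.17·ln0.17 = 0.3012
  cell (2,t): −0.04·ln0.04 = 0.1288
Sum = 1.582 nats.

1.582 nats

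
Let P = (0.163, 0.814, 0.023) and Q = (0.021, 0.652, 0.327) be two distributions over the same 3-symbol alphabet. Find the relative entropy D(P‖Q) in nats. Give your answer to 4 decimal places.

0.4536 nats

D(P‖Q) = Σ p·ln(p/q).
  0.163·ln(0.163/0.021) = 0.33402
  0.814·ln(0.814/0.652) = 0.18064
  0.023·ln(0.023/0.327) = -0.06105
D(P‖Q) = 0.4536 nats.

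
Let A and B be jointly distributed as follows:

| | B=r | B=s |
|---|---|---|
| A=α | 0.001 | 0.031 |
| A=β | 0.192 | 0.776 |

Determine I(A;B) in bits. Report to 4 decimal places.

0.0057 bits

Marginals: p(A) = (0.0320, 0.9680), p(B) = (0.1930, 0.8070).
I(A;B) = Σ p(x,y)·log₂[p(x,y)/(p(x)p(y))].
  (α,r): 0.001·log₂(0.1619) = -0.00263
  (α,s): 0.031·log₂(1.2004) = 0.00817
  (β,r): 0.192·log₂(1.0277) = 0.00757
  (β,s): 0.776·log₂(0.9934) = -0.00744
Sum = 0.0057 bits.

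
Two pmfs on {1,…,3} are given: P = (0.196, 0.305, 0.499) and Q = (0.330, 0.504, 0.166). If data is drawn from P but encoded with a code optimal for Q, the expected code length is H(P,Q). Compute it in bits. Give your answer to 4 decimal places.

H(P,Q) = −Σ p·log₂ q.
  −0.196·log₂(0.330) = 0.31349
  −0.305·log₂(0.504) = 0.30149
  −0.499·log₂(0.166) = 1.29278
H(P,Q) = 1.9078 bits.

1.9078 bits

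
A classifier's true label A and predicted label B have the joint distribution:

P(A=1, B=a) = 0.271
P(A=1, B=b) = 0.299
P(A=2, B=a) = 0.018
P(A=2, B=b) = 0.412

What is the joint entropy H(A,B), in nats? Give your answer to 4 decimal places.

H(A,B) = −Σ p(x,y)·ln p(x,y) over all 4 cells.
  cell (1,a): −0.271·ln0.271 = 0.35383
  cell (1,b): −0.299·ln0.299 = 0.36099
  cell (2,a): −0.018·ln0.018 = 0.07231
  cell (2,b): −0.412·ln0.412 = 0.36533
Sum = 1.1525 nats.

1.1525 nats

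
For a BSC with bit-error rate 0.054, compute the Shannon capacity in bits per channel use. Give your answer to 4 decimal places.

Binary symmetric channel: C = 1 − h₂(ε) where h₂ is the binary entropy function.
h₂(0.054) = −0.054·log₂0.054 − 0.946·log₂0.946 = 0.3032.
C = 1 − 0.3032 = 0.6968 bits per channel use.

0.6968 bits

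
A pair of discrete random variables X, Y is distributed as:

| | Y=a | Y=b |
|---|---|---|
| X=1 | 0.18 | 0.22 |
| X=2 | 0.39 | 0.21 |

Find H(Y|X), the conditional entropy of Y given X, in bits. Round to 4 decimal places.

Marginals: p(X) = (0.4000, 0.6000), p(Y) = (0.5700, 0.4300).
H(Y|X) = Σ p(X) · H(Y|X=·).
  X=1: p=0.4000, H(Y|X=1) = 0.9928
  X=2: p=0.6000, H(Y|X=2) = 0.9341
Weighted sum = 0.9576 bits.

0.9576 bits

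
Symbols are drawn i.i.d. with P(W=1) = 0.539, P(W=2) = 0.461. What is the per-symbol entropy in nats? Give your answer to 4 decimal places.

H(W) = −Σ p·ln p.
  −(0.539)·ln(0.539) = 0.33312
  −(0.461)·ln(0.461) = 0.35698
Sum: 0.33312 + 0.35698 = 0.6901 nats.

0.6901 nats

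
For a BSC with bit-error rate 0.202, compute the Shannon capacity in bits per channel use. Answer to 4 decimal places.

Binary symmetric channel: C = 1 − h₂(ε) where h₂ is the binary entropy function.
h₂(0.202) = −0.202·log₂0.202 − 0.798·log₂0.798 = 0.7259.
C = 1 − 0.7259 = 0.2741 bits per channel use.

0.2741 bits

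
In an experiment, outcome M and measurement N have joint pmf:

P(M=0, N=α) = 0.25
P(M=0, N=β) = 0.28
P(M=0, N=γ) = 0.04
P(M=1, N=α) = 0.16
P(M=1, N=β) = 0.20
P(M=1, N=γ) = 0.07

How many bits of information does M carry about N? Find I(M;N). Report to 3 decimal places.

Marginals: p(M) = (0.5700, 0.4300), p(N) = (0.4100, 0.4800, 0.1100).
I(M;N) = H(M) + H(N) − H(M,N).
H(M) = 0.9858, H(N) = 1.3859, H(M,N) = 2.3559.
I(M;N) = 0.9858 + 1.3859 − 2.3559 = 0.016 bits.

0.016 bits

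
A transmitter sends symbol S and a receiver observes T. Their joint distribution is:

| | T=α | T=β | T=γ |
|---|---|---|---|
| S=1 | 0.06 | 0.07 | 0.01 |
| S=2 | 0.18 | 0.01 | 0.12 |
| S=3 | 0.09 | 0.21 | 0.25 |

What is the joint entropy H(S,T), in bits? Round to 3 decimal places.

H(S,T) = −Σ p(x,y)·log₂ p(x,y) over all 9 cells.
  cell (1,α): −0.06·log₂0.06 = 0.2435
  cell (1,β): −0.07·log₂0.07 = 0.2686
  cell (1,γ): −0.01·log₂0.01 = 0.0664
  cell (2,α): −0.18·log₂0.18 = 0.4453
  cell (2,β): −0.01·log₂0.01 = 0.0664
  cell (2,γ): −0.12·log₂0.12 = 0.3671
  cell (3,α): −0.09·log₂0.09 = 0.3127
  cell (3,β): −0.21·log₂0.21 = 0.4728
  cell (3,γ): −0.25·log₂0.25 = 0.5000
Sum = 2.743 bits.

2.743 bits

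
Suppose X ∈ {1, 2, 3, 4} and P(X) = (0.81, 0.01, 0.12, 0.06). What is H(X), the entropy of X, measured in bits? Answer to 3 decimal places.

H(X) = −Σ p·log₂ p.
  −(0.81)·log₂(0.81) = 0.2462
  −(0.01)·log₂(0.01) = 0.0664
  −(0.12)·log₂(0.12) = 0.3671
  −(0.06)·log₂(0.06) = 0.2435
Sum: 0.2462 + 0.0664 + 0.3671 + 0.2435 = 0.923 bits.

0.923 bits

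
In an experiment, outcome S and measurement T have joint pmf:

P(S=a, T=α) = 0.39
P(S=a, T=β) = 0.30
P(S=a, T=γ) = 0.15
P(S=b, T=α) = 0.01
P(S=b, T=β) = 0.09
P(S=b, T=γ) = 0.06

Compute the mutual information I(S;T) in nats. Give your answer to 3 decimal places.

Marginals: p(S) = (0.8400, 0.1600), p(T) = (0.4000, 0.3900, 0.2100).
I(S;T) = Σ p(x,y)·ln[p(x,y)/(p(x)p(y))].
  (a,α): 0.39·ln(1.1607) = 0.0581
  (a,β): 0.30·ln(0.9158) = -0.0264
  (a,γ): 0.15·ln(0.8503) = -0.0243
  (b,α): 0.01·ln(0.1562) = -0.0186
  (b,β): 0.09·ln(1.4423) = 0.0330
  (b,γ): 0.06·ln(1.7857) = 0.0348
Sum = 0.057 nats.

0.057 nats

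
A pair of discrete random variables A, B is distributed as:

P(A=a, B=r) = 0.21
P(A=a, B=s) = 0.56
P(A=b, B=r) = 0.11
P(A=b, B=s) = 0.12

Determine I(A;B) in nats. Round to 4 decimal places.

Marginals: p(A) = (0.7700, 0.2300), p(B) = (0.3200, 0.6800).
I(A;B) = Σ p(x,y)·ln[p(x,y)/(p(x)p(y))].
  (a,r): 0.21·ln(0.8523) = -0.03357
  (a,s): 0.56·ln(1.0695) = 0.03764
  (b,r): 0.11·ln(1.4946) = 0.04420
  (b,s): 0.12·ln(0.7673) = -0.03179
Sum = 0.0165 nats.

0.0165 nats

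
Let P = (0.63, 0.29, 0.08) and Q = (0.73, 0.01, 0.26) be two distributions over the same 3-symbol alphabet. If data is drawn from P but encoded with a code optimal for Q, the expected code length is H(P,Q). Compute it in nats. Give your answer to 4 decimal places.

H(P,Q) = −Σ p·ln q.
  −0.63·ln(0.73) = 0.19827
  −0.29·ln(0.01) = 1.33550
  −0.08·ln(0.26) = 0.10777
H(P,Q) = 1.6415 nats.

1.6415 nats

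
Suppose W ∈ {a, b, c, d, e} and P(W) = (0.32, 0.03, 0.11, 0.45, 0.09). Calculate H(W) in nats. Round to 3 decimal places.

H(W) = −Σ p·ln p.
  −(0.32)·ln(0.32) = 0.3646
  −(0.03)·ln(0.03) = 0.1052
  −(0.11)·ln(0.11) = 0.2428
  −(0.45)·ln(0.45) = 0.3593
  −(0.09)·ln(0.09) = 0.2167
Sum: 0.3646 + 0.1052 + 0.2428 + 0.3593 + 0.2167 = 1.289 nats.

1.289 nats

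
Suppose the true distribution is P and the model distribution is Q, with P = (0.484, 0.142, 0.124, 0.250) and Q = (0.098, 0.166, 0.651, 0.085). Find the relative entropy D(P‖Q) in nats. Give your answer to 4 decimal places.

0.8149 nats

D(P‖Q) = Σ p·ln(p/q).
  0.484·ln(0.484/0.098) = 0.77300
  0.142·ln(0.142/0.166) = -0.02217
  0.124·ln(0.124/0.651) = -0.20562
  0.250·ln(0.250/0.085) = 0.26970
D(P‖Q) = 0.8149 nats.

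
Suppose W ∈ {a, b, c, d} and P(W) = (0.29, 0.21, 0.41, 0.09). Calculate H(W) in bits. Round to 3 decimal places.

H(W) = −Σ p·log₂ p.
  −(0.29)·log₂(0.29) = 0.5179
  −(0.21)·log₂(0.21) = 0.4728
  −(0.41)·log₂(0.41) = 0.5274
  −(0.09)·log₂(0.09) = 0.3127
Sum: 0.5179 + 0.4728 + 0.5274 + 0.3127 = 1.831 bits.

1.831 bits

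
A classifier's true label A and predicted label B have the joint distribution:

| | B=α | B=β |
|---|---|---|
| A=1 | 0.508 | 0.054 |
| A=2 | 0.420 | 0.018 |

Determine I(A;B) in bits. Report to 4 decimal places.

0.0085 bits

Marginals: p(A) = (0.5620, 0.4380), p(B) = (0.9280, 0.0720).
I(A;B) = Σ p(x,y)·log₂[p(x,y)/(p(x)p(y))].
  (1,α): 0.508·log₂(0.9740) = -0.01927
  (1,β): 0.054·log₂(1.3345) = 0.02248
  (2,α): 0.420·log₂(1.0333) = 0.01985
  (2,β): 0.018·log₂(0.5708) = -0.01456
Sum = 0.0085 bits.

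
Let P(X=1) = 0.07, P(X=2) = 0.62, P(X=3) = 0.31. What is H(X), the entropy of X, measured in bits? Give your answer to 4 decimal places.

1.2199 bits

H(X) = −Σ p·log₂ p.
  −(0.07)·log₂(0.07) = 0.26856
  −(0.62)·log₂(0.62) = 0.42759
  −(0.31)·log₂(0.31) = 0.52379
Sum: 0.26856 + 0.42759 + 0.52379 = 1.2199 bits.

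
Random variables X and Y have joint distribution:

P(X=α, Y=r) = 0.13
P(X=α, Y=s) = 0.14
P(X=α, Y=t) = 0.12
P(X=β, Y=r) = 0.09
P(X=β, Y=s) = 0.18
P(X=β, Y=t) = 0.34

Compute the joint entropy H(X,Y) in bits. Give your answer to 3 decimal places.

H(X,Y) = −Σ p(x,y)·log₂ p(x,y) over all 6 cells.
  cell (α,r): −0.13·log₂0.13 = 0.3826
  cell (α,s): −0.14·log₂0.14 = 0.3971
  cell (α,t): −0.12·log₂0.12 = 0.3671
  cell (β,r): −0.09·log₂0.09 = 0.3127
  cell (β,s): −0.18·log₂0.18 = 0.4453
  cell (β,t): −0.34·log₂0.34 = 0.5292
Sum = 2.434 bits.

2.434 bits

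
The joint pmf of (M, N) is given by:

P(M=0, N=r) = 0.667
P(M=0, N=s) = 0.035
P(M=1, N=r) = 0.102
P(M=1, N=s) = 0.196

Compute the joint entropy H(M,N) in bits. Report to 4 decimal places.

H(M,N) = −Σ p(x,y)·log₂ p(x,y) over all 4 cells.
  cell (0,r): −0.667·log₂0.667 = 0.38969
  cell (0,s): −0.035·log₂0.035 = 0.16928
  cell (1,r): −0.102·log₂0.102 = 0.33592
  cell (1,s): −0.196·log₂0.196 = 0.46081
Sum = 1.3557 bits.

1.3557 bits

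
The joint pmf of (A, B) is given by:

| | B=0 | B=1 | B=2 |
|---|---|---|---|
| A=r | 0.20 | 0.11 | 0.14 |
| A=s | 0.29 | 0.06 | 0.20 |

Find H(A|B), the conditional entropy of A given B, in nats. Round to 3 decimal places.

0.672 nats

Marginals: p(A) = (0.4500, 0.5500), p(B) = (0.4900, 0.1700, 0.3400).
H(A|B) = Σ p(B) · H(A|B=·).
  B=0: p=0.4900, H(A|B=0) = 0.6762
  B=1: p=0.1700, H(A|B=1) = 0.6492
  B=2: p=0.3400, H(A|B=2) = 0.6775
Weighted sum = 0.672 nats.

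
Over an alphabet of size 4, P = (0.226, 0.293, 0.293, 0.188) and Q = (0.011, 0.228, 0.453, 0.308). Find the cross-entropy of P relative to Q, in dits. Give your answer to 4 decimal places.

0.8277 dits

H(P,Q) = −Σ p·log₁₀ q.
  −0.226·log₁₀(0.011) = 0.44265
  −0.293·log₁₀(0.228) = 0.18813
  −0.293·log₁₀(0.453) = 0.10076
  −0.188·log₁₀(0.308) = 0.09615
H(P,Q) = 0.8277 dits.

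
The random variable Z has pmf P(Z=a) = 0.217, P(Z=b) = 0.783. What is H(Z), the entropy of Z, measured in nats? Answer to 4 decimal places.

0.5231 nats

H(Z) = −Σ p·ln p.
  −(0.217)·ln(0.217) = 0.33155
  −(0.783)·ln(0.783) = 0.19154
Sum: 0.33155 + 0.19154 = 0.5231 nats.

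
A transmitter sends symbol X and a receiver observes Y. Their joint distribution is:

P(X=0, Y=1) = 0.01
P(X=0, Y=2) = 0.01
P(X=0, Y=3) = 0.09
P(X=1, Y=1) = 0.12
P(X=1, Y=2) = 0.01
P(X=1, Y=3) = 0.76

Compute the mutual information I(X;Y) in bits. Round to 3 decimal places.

Marginals: p(X) = (0.1100, 0.8900), p(Y) = (0.1300, 0.0200, 0.8500).
I(X;Y) = Σ p(x,y)·log₂[p(x,y)/(p(x)p(y))].
  (0,1): 0.01·log₂(0.6993) = -0.0052
  (0,2): 0.01·log₂(4.5455) = 0.0218
  (0,3): 0.09·log₂(0.9626) = -0.0050
  (1,1): 0.12·log₂(1.0372) = 0.0063
  (1,2): 0.01·log₂(0.5618) = -0.0083
  (1,3): 0.76·log₂(1.0046) = 0.0051
Sum = 0.015 bits.

0.015 bits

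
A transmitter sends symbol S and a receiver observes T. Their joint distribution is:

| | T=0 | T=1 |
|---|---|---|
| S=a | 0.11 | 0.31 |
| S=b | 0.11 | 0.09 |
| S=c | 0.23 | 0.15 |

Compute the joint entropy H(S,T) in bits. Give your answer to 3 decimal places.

H(S,T) = −Σ p(x,y)·log₂ p(x,y) over all 6 cells.
  cell (a,0): −0.11·log₂0.11 = 0.3503
  cell (a,1): −0.31·log₂0.31 = 0.5238
  cell (b,0): −0.11·log₂0.11 = 0.3503
  cell (b,1): −0.09·log₂0.09 = 0.3127
  cell (c,0): −0.23·log₂0.23 = 0.4877
  cell (c,1): −0.15·log₂0.15 = 0.4105
Sum = 2.435 bits.

2.435 bits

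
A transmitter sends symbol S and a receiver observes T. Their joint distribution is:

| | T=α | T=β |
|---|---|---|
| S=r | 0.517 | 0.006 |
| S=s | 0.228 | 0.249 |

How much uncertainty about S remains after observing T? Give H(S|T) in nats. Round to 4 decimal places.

Marginals: p(S) = (0.5230, 0.4770), p(T) = (0.7450, 0.2550).
H(S|T) = Σ p(T) · H(S|T=·).
  T=α: p=0.7450, H(S|T=α) = 0.6159
  T=β: p=0.2550, H(S|T=β) = 0.1115
Weighted sum = 0.4873 nats.

0.4873 nats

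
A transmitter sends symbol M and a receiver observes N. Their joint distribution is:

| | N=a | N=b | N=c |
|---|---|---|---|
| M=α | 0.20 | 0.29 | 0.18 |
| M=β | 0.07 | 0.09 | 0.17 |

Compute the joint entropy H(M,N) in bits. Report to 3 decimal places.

H(M,N) = −Σ p(x,y)·log₂ p(x,y) over all 6 cells.
  cell (α,a): −0.20·log₂0.20 = 0.4644
  cell (α,b): −0.29·log₂0.29 = 0.5179
  cell (α,c): −0.18·log₂0.18 = 0.4453
  cell (β,a): −0.07·log₂0.07 = 0.2686
  cell (β,b): −0.09·log₂0.09 = 0.3127
  cell (β,c): −0.17·log₂0.17 = 0.4346
Sum = 2.443 bits.

2.443 bits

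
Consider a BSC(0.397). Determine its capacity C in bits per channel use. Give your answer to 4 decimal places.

0.0308 bits

Binary symmetric channel: C = 1 − h₂(ε) where h₂ is the binary entropy function.
h₂(0.397) = −0.397·log₂0.397 − 0.603·log₂0.603 = 0.9692.
C = 1 − 0.9692 = 0.0308 bits per channel use.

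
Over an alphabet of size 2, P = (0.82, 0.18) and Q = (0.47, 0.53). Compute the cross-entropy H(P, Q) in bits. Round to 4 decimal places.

H(P,Q) = −Σ p·log₂ q.
  −0.82·log₂(0.47) = 0.89320
  −0.18·log₂(0.53) = 0.16487
H(P,Q) = 1.0581 bits.

1.0581 bits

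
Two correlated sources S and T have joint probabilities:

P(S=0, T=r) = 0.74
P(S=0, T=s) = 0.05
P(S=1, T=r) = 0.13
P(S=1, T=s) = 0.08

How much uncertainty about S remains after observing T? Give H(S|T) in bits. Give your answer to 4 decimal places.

0.6543 bits

Marginals: p(S) = (0.7900, 0.2100), p(T) = (0.8700, 0.1300).
H(S|T) = Σ p(T) · H(S|T=·).
  T=r: p=0.8700, H(S|T=r) = 0.6084
  T=s: p=0.1300, H(S|T=s) = 0.9612
Weighted sum = 0.6543 bits.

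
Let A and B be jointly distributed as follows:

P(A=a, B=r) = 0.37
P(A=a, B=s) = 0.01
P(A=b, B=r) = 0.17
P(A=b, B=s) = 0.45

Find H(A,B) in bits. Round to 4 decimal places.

1.5502 bits

H(A,B) = −Σ p(x,y)·log₂ p(x,y) over all 4 cells.
  cell (a,r): −0.37·log₂0.37 = 0.53073
  cell (a,s): −0.01·log₂0.01 = 0.06644
  cell (b,r): −0.17·log₂0.17 = 0.43459
  cell (b,s): −0.45·log₂0.45 = 0.51840
Sum = 1.5502 bits.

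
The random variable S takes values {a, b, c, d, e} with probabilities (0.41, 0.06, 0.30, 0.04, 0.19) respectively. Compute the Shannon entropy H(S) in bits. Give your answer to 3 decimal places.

H(S) = −Σ p·log₂ p.
  −(0.41)·log₂(0.41) = 0.5274
  −(0.06)·log₂(0.06) = 0.2435
  −(0.30)·log₂(0.30) = 0.5211
  −(0.04)·log₂(0.04) = 0.1858
  −(0.19)·log₂(0.19) = 0.4552
Sum: 0.5274 + 0.2435 + 0.5211 + 0.1858 + 0.4552 = 1.933 bits.

1.933 bits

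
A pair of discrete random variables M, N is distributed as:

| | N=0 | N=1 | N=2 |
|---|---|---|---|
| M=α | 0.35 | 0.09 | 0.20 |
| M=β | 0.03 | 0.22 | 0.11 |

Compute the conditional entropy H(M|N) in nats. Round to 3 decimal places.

0.493 nats

Chain rule: H(M|N) = H(M,N) − H(N).
Marginals: p(M) = (0.6400, 0.3600), p(N) = (0.3800, 0.3100, 0.3100).
H(M,N) = 1.5871 nats; H(N) = 1.0938 nats.
H(M|N) = 1.5871 − 1.0938 = 0.493 nats.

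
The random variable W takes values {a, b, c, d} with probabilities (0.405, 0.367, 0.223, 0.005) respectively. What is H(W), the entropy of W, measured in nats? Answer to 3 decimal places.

1.095 nats

H(W) = −Σ p·ln p.
  −(0.405)·ln(0.405) = 0.3661
  −(0.367)·ln(0.367) = 0.3679
  −(0.223)·ln(0.223) = 0.3346
  −(0.005)·ln(0.005) = 0.0265
Sum: 0.3661 + 0.3679 + 0.3346 + 0.0265 = 1.095 nats.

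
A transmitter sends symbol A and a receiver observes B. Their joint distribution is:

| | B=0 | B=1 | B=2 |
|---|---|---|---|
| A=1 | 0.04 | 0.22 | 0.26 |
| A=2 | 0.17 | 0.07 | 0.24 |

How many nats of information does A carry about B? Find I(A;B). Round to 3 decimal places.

0.084 nats

Marginals: p(A) = (0.5200, 0.4800), p(B) = (0.2100, 0.2900, 0.5000).
I(A;B) = H(A) + H(B) − H(A,B).
H(A) = 0.6923, H(B) = 1.0333, H(A,B) = 1.6420.
I(A;B) = 0.6923 + 1.0333 − 1.6420 = 0.084 nats.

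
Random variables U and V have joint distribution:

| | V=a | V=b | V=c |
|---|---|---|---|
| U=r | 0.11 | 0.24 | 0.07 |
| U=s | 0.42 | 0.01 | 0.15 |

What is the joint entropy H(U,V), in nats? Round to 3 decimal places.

1.466 nats

H(U,V) = −Σ p(x,y)·ln p(x,y) over all 6 cells.
  cell (r,a): −0.11·ln0.11 = 0.2428
  cell (r,b): −0.24·ln0.24 = 0.3425
  cell (r,c): −0.07·ln0.07 = 0.1861
  cell (s,a): −0.42·ln0.42 = 0.3644
  cell (s,b): −0.01·ln0.01 = 0.0461
  cell (s,c): −0.15·ln0.15 = 0.2846
Sum = 1.466 nats.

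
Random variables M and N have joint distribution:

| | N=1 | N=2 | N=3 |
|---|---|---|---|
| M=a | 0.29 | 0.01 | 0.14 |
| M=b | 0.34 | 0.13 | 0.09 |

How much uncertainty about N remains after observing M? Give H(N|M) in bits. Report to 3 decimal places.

1.216 bits

Marginals: p(M) = (0.4400, 0.5600), p(N) = (0.6300, 0.1400, 0.2300).
H(N|M) = Σ p(M) · H(N|M=·).
  M=a: p=0.4400, H(N|M=a) = 1.0461
  M=b: p=0.5600, H(N|M=b) = 1.3501
Weighted sum = 1.216 bits.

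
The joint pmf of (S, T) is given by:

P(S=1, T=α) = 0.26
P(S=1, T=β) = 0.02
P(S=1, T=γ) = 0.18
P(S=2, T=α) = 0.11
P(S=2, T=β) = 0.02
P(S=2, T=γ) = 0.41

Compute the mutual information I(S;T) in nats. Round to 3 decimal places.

0.074 nats

Marginals: p(S) = (0.4600, 0.5400), p(T) = (0.3700, 0.0400, 0.5900).
I(S;T) = Σ p(x,y)·ln[p(x,y)/(p(x)p(y))].
  (1,α): 0.26·ln(1.5276) = 0.1102
  (1,β): 0.02·ln(1.0870) = 0.0017
  (1,γ): 0.18·ln(0.6632) = -0.0739
  (2,α): 0.11·ln(0.5506) = -0.0657
  (2,β): 0.02·ln(0.9259) = -0.0015
  (2,γ): 0.41·ln(1.2869) = 0.1034
Sum = 0.074 nats.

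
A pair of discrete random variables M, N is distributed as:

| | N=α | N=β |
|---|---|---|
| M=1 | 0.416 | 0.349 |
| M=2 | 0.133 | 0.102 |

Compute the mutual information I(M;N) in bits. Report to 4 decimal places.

0.0003 bits

Marginals: p(M) = (0.7650, 0.2350), p(N) = (0.5490, 0.4510).
I(M;N) = Σ p(x,y)·log₂[p(x,y)/(p(x)p(y))].
  (1,α): 0.416·log₂(0.9905) = -0.00572
  (1,β): 0.349·log₂(1.0116) = 0.00578
  (2,α): 0.133·log₂(1.0309) = 0.00584
  (2,β): 0.102·log₂(0.9624) = -0.00564
Sum = 0.0003 bits.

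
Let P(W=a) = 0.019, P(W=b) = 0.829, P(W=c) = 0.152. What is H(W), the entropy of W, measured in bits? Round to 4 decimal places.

H(W) = −Σ p·log₂ p.
  −(0.019)·log₂(0.019) = 0.10864
  −(0.829)·log₂(0.829) = 0.22429
  −(0.152)·log₂(0.152) = 0.41311
Sum: 0.10864 + 0.22429 + 0.41311 = 0.7460 bits.

0.7460 bits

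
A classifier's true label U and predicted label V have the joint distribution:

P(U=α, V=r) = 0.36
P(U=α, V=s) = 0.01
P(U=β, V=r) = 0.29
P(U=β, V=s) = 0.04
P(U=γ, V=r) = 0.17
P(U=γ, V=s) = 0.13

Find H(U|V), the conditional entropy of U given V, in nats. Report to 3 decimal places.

0.997 nats

Marginals: p(U) = (0.3700, 0.3300, 0.3000), p(V) = (0.8200, 0.1800).
H(U|V) = Σ p(V) · H(U|V=·).
  V=r: p=0.8200, H(U|V=r) = 1.0552
  V=s: p=0.1800, H(U|V=s) = 0.7298
Weighted sum = 0.997 nats.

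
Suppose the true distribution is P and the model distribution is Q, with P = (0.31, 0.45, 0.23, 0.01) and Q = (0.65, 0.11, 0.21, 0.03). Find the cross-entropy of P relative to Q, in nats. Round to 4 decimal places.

1.5208 nats

H(P,Q) = −Σ p·ln q.
  −0.31·ln(0.65) = 0.13354
  −0.45·ln(0.11) = 0.99327
  −0.23·ln(0.21) = 0.35895
  −0.01·ln(0.03) = 0.03507
H(P,Q) = 1.5208 nats.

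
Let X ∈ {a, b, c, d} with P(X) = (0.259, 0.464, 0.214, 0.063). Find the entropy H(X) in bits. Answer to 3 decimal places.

1.746 bits

H(X) = −Σ p·log₂ p.
  −(0.259)·log₂(0.259) = 0.5048
  −(0.464)·log₂(0.464) = 0.5140
  −(0.214)·log₂(0.214) = 0.4760
  −(0.063)·log₂(0.063) = 0.2513
Sum: 0.5048 + 0.5140 + 0.4760 + 0.2513 = 1.746 bits.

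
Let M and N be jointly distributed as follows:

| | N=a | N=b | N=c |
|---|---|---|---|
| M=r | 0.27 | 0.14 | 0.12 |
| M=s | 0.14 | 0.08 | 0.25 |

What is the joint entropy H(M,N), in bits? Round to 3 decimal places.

2.463 bits

H(M,N) = −Σ p(x,y)·log₂ p(x,y) over all 6 cells.
  cell (r,a): −0.27·log₂0.27 = 0.5100
  cell (r,b): −0.14·log₂0.14 = 0.3971
  cell (r,c): −0.12·log₂0.12 = 0.3671
  cell (s,a): −0.14·log₂0.14 = 0.3971
  cell (s,b): −0.08·log₂0.08 = 0.2915
  cell (s,c): −0.25·log₂0.25 = 0.5000
Sum = 2.463 bits.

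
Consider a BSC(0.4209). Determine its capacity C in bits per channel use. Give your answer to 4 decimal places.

Binary symmetric channel: C = 1 − h₂(ε) where h₂ is the binary entropy function.
h₂(0.4209) = −0.4209·log₂0.4209 − 0.5791·log₂0.5791 = 0.9819.
C = 1 − 0.9819 = 0.0181 bits per channel use.

0.0181 bits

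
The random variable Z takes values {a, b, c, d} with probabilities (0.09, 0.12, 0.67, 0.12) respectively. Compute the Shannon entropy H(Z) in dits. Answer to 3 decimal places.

0.432 dits

H(Z) = −Σ p·log₁₀ p.
  −(0.09)·log₁₀(0.09) = 0.0941
  −(0.12)·log₁₀(0.12) = 0.1105
  −(0.67)·log₁₀(0.67) = 0.1165
  −(0.12)·log₁₀(0.12) = 0.1105
Sum: 0.0941 + 0.1105 + 0.1165 + 0.1105 = 0.432 dits.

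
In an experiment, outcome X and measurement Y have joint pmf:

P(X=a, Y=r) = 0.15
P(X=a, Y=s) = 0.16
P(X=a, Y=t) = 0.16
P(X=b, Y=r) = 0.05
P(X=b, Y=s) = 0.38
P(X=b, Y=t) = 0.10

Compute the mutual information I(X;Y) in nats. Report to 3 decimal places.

0.077 nats

Marginals: p(X) = (0.4700, 0.5300), p(Y) = (0.2000, 0.5400, 0.2600).
I(X;Y) = H(X) + H(Y) − H(X,Y).
H(X) = 0.6913, H(Y) = 1.0049, H(X,Y) = 1.6187.
I(X;Y) = 0.6913 + 1.0049 − 1.6187 = 0.077 nats.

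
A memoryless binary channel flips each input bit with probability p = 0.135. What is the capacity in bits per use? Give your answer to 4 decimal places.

0.4290 bits

Binary symmetric channel: C = 1 − h₂(ε) where h₂ is the binary entropy function.
h₂(0.135) = −0.135·log₂0.135 − 0.865·log₂0.865 = 0.5710.
C = 1 − 0.5710 = 0.4290 bits per channel use.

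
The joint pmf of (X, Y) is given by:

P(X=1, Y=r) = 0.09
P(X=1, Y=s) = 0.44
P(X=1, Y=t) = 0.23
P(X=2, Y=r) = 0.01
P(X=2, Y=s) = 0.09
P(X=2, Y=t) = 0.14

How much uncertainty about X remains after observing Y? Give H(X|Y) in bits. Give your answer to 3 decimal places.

0.749 bits

Marginals: p(X) = (0.7600, 0.2400), p(Y) = (0.1000, 0.5300, 0.3700).
H(X|Y) = Σ p(Y) · H(X|Y=·).
  Y=r: p=0.1000, H(X|Y=r) = 0.4690
  Y=s: p=0.5300, H(X|Y=s) = 0.6573
  Y=t: p=0.3700, H(X|Y=t) = 0.9569
Weighted sum = 0.749 bits.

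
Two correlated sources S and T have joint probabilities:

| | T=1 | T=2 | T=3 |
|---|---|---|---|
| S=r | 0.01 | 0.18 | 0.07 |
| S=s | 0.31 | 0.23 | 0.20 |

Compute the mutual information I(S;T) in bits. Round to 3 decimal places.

0.134 bits

Marginals: p(S) = (0.2600, 0.7400), p(T) = (0.3200, 0.4100, 0.2700).
I(S;T) = H(S) + H(T) − H(S,T).
H(S) = 0.8267, H(T) = 1.5634, H(S,T) = 2.2561.
I(S;T) = 0.8267 + 1.5634 − 2.2561 = 0.134 bits.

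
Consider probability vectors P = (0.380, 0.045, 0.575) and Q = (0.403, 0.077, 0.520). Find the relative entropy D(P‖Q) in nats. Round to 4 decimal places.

D(P‖Q) = Σ p·ln(p/q).
  0.380·ln(0.380/0.403) = -0.02233
  0.045·ln(0.045/0.077) = -0.02417
  0.575·ln(0.575/0.520) = 0.05781
D(P‖Q) = 0.0113 nats.

0.0113 nats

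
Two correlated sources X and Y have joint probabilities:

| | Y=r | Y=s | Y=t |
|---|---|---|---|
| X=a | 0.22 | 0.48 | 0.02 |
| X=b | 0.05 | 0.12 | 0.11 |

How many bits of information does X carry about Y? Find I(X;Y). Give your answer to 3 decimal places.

0.155 bits

Marginals: p(X) = (0.7200, 0.2800), p(Y) = (0.2700, 0.6000, 0.1300).
I(X;Y) = Σ p(x,y)·log₂[p(x,y)/(p(x)p(y))].
  (a,r): 0.22·log₂(1.1317) = 0.0393
  (a,s): 0.48·log₂(1.1111) = 0.0730
  (a,t): 0.02·log₂(0.2137) = -0.0445
  (b,r): 0.05·log₂(0.6614) = -0.0298
  (b,s): 0.12·log₂(0.7143) = -0.0583
  (b,t): 0.11·log₂(3.0220) = 0.1755
Sum = 0.155 bits.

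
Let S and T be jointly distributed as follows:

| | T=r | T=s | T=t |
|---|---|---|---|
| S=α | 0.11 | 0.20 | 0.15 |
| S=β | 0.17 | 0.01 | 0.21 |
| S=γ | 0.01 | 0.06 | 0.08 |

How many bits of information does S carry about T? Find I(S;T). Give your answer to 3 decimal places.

Marginals: p(S) = (0.4600, 0.3900, 0.1500), p(T) = (0.2900, 0.2700, 0.4400).
I(S;T) = H(S) + H(T) − H(S,T).
H(S) = 1.4557, H(T) = 1.5491, H(S,T) = 2.8005.
I(S;T) = 1.4557 + 1.5491 − 2.8005 = 0.204 bits.

0.204 bits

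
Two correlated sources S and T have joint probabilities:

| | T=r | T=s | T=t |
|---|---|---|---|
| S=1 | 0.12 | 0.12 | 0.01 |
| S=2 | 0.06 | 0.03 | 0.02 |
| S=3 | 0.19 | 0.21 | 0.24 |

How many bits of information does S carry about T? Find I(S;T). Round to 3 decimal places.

Marginals: p(S) = (0.2500, 0.1100, 0.6400), p(T) = (0.3700, 0.3600, 0.2700).
I(S;T) = H(S) + H(T) − H(S,T).
H(S) = 1.2624, H(T) = 1.5714, H(S,T) = 2.7309.
I(S;T) = 1.2624 + 1.5714 − 2.7309 = 0.103 bits.

0.103 bits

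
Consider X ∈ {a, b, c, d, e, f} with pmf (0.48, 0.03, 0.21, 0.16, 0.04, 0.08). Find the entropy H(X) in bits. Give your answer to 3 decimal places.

H(X) = −Σ p·log₂ p.
  −(0.48)·log₂(0.48) = 0.5083
  −(0.03)·log₂(0.03) = 0.1518
  −(0.21)·log₂(0.21) = 0.4728
  −(0.16)·log₂(0.16) = 0.4230
  −(0.04)·log₂(0.04) = 0.1858
  −(0.08)·log₂(0.08) = 0.2915
Sum: 0.5083 + 0.1518 + 0.4728 + 0.4230 + 0.1858 + 0.2915 = 2.033 bits.

2.033 bits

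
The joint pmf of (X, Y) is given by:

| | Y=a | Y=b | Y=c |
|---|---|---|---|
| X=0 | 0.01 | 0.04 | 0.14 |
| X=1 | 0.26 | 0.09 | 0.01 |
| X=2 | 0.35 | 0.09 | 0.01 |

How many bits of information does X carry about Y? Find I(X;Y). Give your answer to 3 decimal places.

Marginals: p(X) = (0.1900, 0.3600, 0.4500), p(Y) = (0.6200, 0.2200, 0.1600).
I(X;Y) = H(X) + H(Y) − H(X,Y).
H(X) = 1.5042, H(Y) = 1.3312, H(X,Y) = 2.4429.
I(X;Y) = 1.5042 + 1.3312 − 2.4429 = 0.393 bits.

0.393 bits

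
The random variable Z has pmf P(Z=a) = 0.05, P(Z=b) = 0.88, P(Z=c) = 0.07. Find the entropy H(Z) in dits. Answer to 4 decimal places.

0.1947 dits

H(Z) = −Σ p·log₁₀ p.
  −(0.05)·log₁₀(0.05) = 0.06505
  −(0.88)·log₁₀(0.88) = 0.04886
  −(0.07)·log₁₀(0.07) = 0.08084
Sum: 0.06505 + 0.04886 + 0.08084 = 0.1947 dits.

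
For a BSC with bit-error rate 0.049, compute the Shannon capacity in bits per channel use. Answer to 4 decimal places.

Binary symmetric channel: C = 1 − h₂(ε) where h₂ is the binary entropy function.
h₂(0.049) = −0.049·log₂0.049 − 0.951·log₂0.951 = 0.2821.
C = 1 − 0.2821 = 0.7179 bits per channel use.

0.7179 bits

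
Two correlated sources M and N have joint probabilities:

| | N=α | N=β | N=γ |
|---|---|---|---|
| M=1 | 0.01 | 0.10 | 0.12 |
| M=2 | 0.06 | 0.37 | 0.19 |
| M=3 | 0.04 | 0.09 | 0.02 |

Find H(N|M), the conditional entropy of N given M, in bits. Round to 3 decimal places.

1.281 bits

Marginals: p(M) = (0.2300, 0.6200, 0.1500), p(N) = (0.1100, 0.5600, 0.3300).
H(N|M) = Σ p(M) · H(N|M=·).
  M=1: p=0.2300, H(N|M=1) = 1.2088
  M=2: p=0.6200, H(N|M=2) = 1.2934
  M=3: p=0.1500, H(N|M=3) = 1.3383
Weighted sum = 1.281 bits.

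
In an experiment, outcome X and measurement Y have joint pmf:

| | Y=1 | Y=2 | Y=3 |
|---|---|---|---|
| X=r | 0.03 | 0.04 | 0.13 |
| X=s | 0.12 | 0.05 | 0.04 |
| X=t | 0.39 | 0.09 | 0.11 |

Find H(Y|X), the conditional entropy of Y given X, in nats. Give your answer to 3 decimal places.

Chain rule: H(Y|X) = H(X,Y) − H(X).
Marginals: p(X) = (0.2000, 0.2100, 0.5900), p(Y) = (0.5400, 0.1800, 0.2800).
H(X,Y) = 1.8589 nats; H(X) = 0.9609 nats.
H(Y|X) = 1.8589 − 0.9609 = 0.898 nats.

0.898 nats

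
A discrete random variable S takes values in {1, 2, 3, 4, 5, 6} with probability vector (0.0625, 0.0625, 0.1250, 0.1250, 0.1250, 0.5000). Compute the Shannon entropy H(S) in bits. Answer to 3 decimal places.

2.125 bits

H(S) = −Σ p·log₂ p.
  −(0.0625)·log₂(0.0625) = 0.2500
  −(0.0625)·log₂(0.0625) = 0.2500
  −(0.1250)·log₂(0.1250) = 0.3750
  −(0.1250)·log₂(0.1250) = 0.3750
  −(0.1250)·log₂(0.1250) = 0.3750
  −(0.5000)·log₂(0.5000) = 0.5000
Sum: 0.2500 + 0.2500 + 0.3750 + 0.3750 + 0.3750 + 0.5000 = 2.125 bits.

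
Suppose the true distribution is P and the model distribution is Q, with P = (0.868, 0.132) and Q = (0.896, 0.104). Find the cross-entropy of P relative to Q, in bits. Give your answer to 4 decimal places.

H(P,Q) = −Σ p·log₂ q.
  −0.868·log₂(0.896) = 0.13752
  −0.132·log₂(0.104) = 0.43103
H(P,Q) = 0.5685 bits.

0.5685 bits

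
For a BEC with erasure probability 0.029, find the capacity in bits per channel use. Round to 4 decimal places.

0.9710 bits

Binary erasure channel: capacity C = 1 − ε.
C = 1 − 0.029 = 0.9710 bits per channel use.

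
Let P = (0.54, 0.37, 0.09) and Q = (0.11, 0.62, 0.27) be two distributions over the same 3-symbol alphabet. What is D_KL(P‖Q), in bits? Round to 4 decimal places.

D(P‖Q) = Σ p·log₂(p/q).
  0.54·log₂(0.54/0.11) = 1.23955
  0.37·log₂(0.37/0.62) = -0.27555
  0.09·log₂(0.09/0.27) = -0.14265
D(P‖Q) = 0.8213 bits.

0.8213 bits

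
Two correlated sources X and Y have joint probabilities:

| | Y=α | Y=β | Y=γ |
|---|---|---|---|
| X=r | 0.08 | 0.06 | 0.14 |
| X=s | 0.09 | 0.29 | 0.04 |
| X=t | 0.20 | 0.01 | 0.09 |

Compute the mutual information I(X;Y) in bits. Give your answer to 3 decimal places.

0.340 bits

Marginals: p(X) = (0.2800, 0.4200, 0.3000), p(Y) = (0.3700, 0.3600, 0.2700).
I(X;Y) = H(X) + H(Y) − H(X,Y).
H(X) = 1.5610, H(Y) = 1.5714, H(X,Y) = 2.7919.
I(X;Y) = 1.5610 + 1.5714 − 2.7919 = 0.340 bits.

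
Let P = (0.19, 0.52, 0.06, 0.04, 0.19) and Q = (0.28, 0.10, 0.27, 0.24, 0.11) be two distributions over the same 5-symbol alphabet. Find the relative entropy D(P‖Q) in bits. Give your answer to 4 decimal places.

1.0468 bits

D(P‖Q) = Σ p·log₂(p/q).
  0.19·log₂(0.19/0.28) = -0.10629
  0.52·log₂(0.52/0.10) = 1.23683
  0.06·log₂(0.06/0.27) = -0.13020
  0.04·log₂(0.04/0.24) = -0.10340
  0.19·log₂(0.19/0.11) = 0.14981
D(P‖Q) = 1.0468 bits.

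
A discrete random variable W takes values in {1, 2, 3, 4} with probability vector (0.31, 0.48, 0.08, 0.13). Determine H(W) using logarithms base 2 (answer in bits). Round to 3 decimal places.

1.706 bits

H(W) = −Σ p·log₂ p.
  −(0.31)·log₂(0.31) = 0.5238
  −(0.48)·log₂(0.48) = 0.5083
  −(0.08)·log₂(0.08) = 0.2915
  −(0.13)·log₂(0.13) = 0.3826
Sum: 0.5238 + 0.5083 + 0.2915 + 0.3826 = 1.706 bits.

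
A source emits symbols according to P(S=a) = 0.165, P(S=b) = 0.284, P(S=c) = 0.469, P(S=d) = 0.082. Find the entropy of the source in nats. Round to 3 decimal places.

H(S) = −Σ p·ln p.
  −(0.165)·ln(0.165) = 0.2973
  −(0.284)·ln(0.284) = 0.3575
  −(0.469)·ln(0.469) = 0.3551
  −(0.082)·ln(0.082) = 0.2051
Sum: 0.2973 + 0.3575 + 0.3551 + 0.2051 = 1.215 nats.

1.215 nats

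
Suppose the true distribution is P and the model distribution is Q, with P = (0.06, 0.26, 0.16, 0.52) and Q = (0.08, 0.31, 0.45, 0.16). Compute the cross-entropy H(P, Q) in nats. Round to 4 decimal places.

H(P,Q) = −Σ p·ln q.
  −0.06·ln(0.08) = 0.15154
  −0.26·ln(0.31) = 0.30451
  −0.16·ln(0.45) = 0.12776
  −0.52·ln(0.16) = 0.95294
H(P,Q) = 1.5368 nats.

1.5368 nats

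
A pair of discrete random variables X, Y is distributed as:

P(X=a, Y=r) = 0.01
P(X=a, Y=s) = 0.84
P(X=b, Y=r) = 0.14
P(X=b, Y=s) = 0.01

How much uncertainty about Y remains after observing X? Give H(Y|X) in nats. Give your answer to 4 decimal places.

Marginals: p(X) = (0.8500, 0.1500), p(Y) = (0.1500, 0.8500).
H(Y|X) = Σ p(X) · H(Y|X=·).
  X=a: p=0.8500, H(Y|X=a) = 0.0640
  X=b: p=0.1500, H(Y|X=b) = 0.2449
Weighted sum = 0.0911 nats.

0.0911 nats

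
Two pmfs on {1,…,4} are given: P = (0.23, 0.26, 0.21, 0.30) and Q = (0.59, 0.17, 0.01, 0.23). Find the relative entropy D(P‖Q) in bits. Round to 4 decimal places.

D(P‖Q) = Σ p·log₂(p/q).
  0.23·log₂(0.23/0.59) = -0.31259
  0.26·log₂(0.26/0.17) = 0.15937
  0.21·log₂(0.21/0.01) = 0.92239
  0.30·log₂(0.30/0.23) = 0.11500
D(P‖Q) = 0.8842 bits.

0.8842 bits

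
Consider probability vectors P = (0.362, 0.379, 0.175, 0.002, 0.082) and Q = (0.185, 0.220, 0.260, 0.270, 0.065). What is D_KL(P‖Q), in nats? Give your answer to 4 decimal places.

0.3891 nats

D(P‖Q) = Σ p·ln(p/q).
  0.362·ln(0.362/0.185) = 0.24301
  0.379·ln(0.379/0.220) = 0.20614
  0.175·ln(0.175/0.260) = -0.06928
  0.002·ln(0.002/0.270) = -0.00981
  0.082·ln(0.082/0.065) = 0.01905
D(P‖Q) = 0.3891 nats.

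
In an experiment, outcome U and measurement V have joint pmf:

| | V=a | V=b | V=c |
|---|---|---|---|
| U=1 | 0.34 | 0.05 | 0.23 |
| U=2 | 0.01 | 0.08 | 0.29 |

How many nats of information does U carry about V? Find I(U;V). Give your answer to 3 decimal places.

0.175 nats

Marginals: p(U) = (0.6200, 0.3800), p(V) = (0.3500, 0.1300, 0.5200).
I(U;V) = H(U) + H(V) − H(U,V).
H(U) = 0.6641, H(V) = 0.9727, H(U,V) = 1.4617.
I(U;V) = 0.6641 + 0.9727 − 1.4617 = 0.175 nats.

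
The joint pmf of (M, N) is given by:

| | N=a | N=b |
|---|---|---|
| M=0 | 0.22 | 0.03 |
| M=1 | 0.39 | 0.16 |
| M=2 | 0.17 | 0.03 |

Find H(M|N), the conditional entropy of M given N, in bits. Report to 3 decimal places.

1.411 bits

Chain rule: H(M|N) = H(M,N) − H(N).
Marginals: p(M) = (0.2500, 0.5500, 0.2000), p(N) = (0.7800, 0.2200).
H(M,N) = 2.1715 bits; H(N) = 0.7602 bits.
H(M|N) = 2.1715 − 0.7602 = 1.411 bits.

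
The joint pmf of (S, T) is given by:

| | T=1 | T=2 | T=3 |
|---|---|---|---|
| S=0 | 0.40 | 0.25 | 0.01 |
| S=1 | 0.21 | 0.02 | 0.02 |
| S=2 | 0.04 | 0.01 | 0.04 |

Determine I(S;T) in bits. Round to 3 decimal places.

Marginals: p(S) = (0.6600, 0.2500, 0.0900), p(T) = (0.6500, 0.2800, 0.0700).
I(S;T) = H(S) + H(T) − H(S,T).
H(S) = 1.2083, H(T) = 1.1867, H(S,T) = 2.2317.
I(S;T) = 1.2083 + 1.1867 − 2.2317 = 0.163 bits.

0.163 bits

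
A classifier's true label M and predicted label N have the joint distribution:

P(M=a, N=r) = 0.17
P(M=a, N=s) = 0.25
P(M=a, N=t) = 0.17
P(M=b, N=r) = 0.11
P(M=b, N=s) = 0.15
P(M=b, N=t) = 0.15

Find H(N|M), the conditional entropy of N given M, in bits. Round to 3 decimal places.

Marginals: p(M) = (0.5900, 0.4100), p(N) = (0.2800, 0.4000, 0.3200).
H(N|M) = Σ p(M) · H(N|M=·).
  M=a: p=0.5900, H(N|M=a) = 1.5594
  M=b: p=0.4100, H(N|M=b) = 1.5707
Weighted sum = 1.564 bits.

1.564 bits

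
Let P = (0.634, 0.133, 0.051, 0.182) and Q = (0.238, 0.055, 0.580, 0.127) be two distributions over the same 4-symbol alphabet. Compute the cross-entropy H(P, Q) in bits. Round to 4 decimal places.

H(P,Q) = −Σ p·log₂ q.
  −0.634·log₂(0.238) = 1.31299
  −0.133·log₂(0.055) = 0.55653
  −0.051·log₂(0.580) = 0.04008
  −0.182·log₂(0.127) = 0.54183
H(P,Q) = 2.4514 bits.

2.4514 bits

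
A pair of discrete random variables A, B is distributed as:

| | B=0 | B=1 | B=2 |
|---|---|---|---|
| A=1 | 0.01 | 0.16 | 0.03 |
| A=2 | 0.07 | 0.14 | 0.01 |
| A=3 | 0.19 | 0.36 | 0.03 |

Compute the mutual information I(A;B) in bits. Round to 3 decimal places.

0.064 bits

Marginals: p(A) = (0.2000, 0.2200, 0.5800), p(B) = (0.2700, 0.6600, 0.0700).
I(A;B) = H(A) + H(B) − H(A,B).
H(A) = 1.4008, H(B) = 1.1742, H(A,B) = 2.5109.
I(A;B) = 1.4008 + 1.1742 − 2.5109 = 0.064 bits.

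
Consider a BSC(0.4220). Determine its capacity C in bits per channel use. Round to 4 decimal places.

Binary symmetric channel: C = 1 − h₂(ε) where h₂ is the binary entropy function.
h₂(0.4220) = −0.4220·log₂0.4220 − 0.5780·log₂0.5780 = 0.9824.
C = 1 − 0.9824 = 0.0176 bits per channel use.

0.0176 bits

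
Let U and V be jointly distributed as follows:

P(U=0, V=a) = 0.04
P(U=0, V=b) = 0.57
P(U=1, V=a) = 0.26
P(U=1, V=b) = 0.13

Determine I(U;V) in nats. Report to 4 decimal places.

Marginals: p(U) = (0.6100, 0.3900), p(V) = (0.3000, 0.7000).
I(U;V) = Σ p(x,y)·ln[p(x,y)/(p(x)p(y))].
  (0,a): 0.04·ln(0.2186) = -0.06082
  (0,b): 0.57·ln(1.3349) = 0.16465
  (1,a): 0.26·ln(2.2222) = 0.20761
  (1,b): 0.13·ln(0.4762) = -0.09645
Sum = 0.2150 nats.

0.2150 nats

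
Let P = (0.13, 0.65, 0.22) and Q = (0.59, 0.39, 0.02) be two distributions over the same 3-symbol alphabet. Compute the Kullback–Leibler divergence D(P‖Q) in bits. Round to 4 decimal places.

D(P‖Q) = Σ p·log₂(p/q).
  0.13·log₂(0.13/0.59) = -0.28369
  0.65·log₂(0.65/0.39) = 0.47903
  0.22·log₂(0.22/0.02) = 0.76107
D(P‖Q) = 0.9564 bits.

0.9564 bits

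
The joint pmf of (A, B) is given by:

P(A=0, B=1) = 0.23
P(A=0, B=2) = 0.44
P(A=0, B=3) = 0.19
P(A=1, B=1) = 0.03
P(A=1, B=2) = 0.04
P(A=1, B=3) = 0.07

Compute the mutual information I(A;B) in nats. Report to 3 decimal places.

Marginals: p(A) = (0.8600, 0.1400), p(B) = (0.2600, 0.4800, 0.2600).
I(A;B) = H(A) + H(B) − H(A,B).
H(A) = 0.4050, H(B) = 1.0528, H(A,B) = 1.4349.
I(A;B) = 0.4050 + 1.0528 − 1.4349 = 0.023 nats.

0.023 nats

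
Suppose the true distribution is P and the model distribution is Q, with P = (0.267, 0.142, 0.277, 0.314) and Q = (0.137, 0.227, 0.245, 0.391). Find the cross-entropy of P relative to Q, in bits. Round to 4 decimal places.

H(P,Q) = −Σ p·log₂ q.
  −0.267·log₂(0.137) = 0.76569
  −0.142·log₂(0.227) = 0.30377
  −0.277·log₂(0.245) = 0.56207
  −0.314·log₂(0.391) = 0.42539
H(P,Q) = 2.0569 bits.

2.0569 bits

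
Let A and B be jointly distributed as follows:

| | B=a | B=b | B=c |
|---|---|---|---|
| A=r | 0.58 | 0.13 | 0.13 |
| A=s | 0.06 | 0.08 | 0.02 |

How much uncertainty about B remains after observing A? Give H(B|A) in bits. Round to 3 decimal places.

1.235 bits

Chain rule: H(B|A) = H(A,B) − H(A).
Marginals: p(A) = (0.8400, 0.1600), p(B) = (0.6400, 0.2100, 0.1500).
H(A,B) = 1.8690 bits; H(A) = 0.6343 bits.
H(B|A) = 1.8690 − 0.6343 = 1.235 bits.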